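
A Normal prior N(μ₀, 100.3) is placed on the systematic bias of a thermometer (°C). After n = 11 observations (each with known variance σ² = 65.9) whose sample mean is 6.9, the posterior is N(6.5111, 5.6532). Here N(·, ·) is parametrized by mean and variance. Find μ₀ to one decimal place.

μ₀ = 0.0

The posterior mean is a precision-weighted average: μ_n = (τ₀μ₀ + τ_data·x̄)/(τ₀+τ_data), with τ₀=1/σ₀² and τ_data=n/σ².
Here τ₀ = 1/100.3 = 0.009970 and τ_data = 11/65.9 = 0.166920, so τ_n = 0.176890.
Rearranging for μ₀: μ₀ = (μ_n·τ_n − τ_data·x̄)/τ₀ = (6.5111·0.176890 − 0.166920·6.9) / 0.009970 = 0.000000/0.009970 ≈ 0.0.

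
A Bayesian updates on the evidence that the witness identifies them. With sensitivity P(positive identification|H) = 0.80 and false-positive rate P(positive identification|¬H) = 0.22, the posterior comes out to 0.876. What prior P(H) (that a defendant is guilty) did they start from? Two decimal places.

In odds form, posterior odds = prior odds × likelihood ratio, so prior odds = posterior odds ÷ LR.
Posterior odds = 0.876/(1−0.876) = 7.0645. LR = 0.80/0.22 = 3.6364.
Prior odds = 7.0645/3.6364 = 1.9427, so P(H) = 1.9427/(1+1.9427) ≈ 0.66.

P(H) = 0.66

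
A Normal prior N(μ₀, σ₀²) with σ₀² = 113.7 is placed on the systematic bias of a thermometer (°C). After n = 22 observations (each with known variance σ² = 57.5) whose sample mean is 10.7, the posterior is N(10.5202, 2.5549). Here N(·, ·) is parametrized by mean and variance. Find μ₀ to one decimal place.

μ₀ = 2.7

The posterior mean is a precision-weighted average: μ_n = (τ₀μ₀ + τ_data·x̄)/(τ₀+τ_data), with τ₀=1/σ₀² and τ_data=n/σ².
Here τ₀ = 1/113.7 = 0.008795 and τ_data = 22/57.5 = 0.382609, so τ_n = 0.391404.
Rearranging for μ₀: μ₀ = (μ_n·τ_n − τ_data·x̄)/τ₀ = (10.5202·0.391404 − 0.382609·10.7) / 0.008795 = 0.023732/0.008795 ≈ 2.7.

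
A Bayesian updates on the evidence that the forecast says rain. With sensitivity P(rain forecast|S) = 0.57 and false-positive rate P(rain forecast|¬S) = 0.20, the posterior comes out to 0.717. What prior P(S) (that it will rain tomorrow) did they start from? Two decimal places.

P(S) = 0.47

Bayes' rule in odds form gives O(S|E) = O(S)·[P(E|S)/P(E|¬S)], hence O(S) = O(S|E)/LR.
Posterior odds = 0.717/(1−0.717) = 2.5336. LR = 0.57/0.20 = 2.8500.
Prior odds = 2.5336/2.8500 = 0.8890, so P(S) = 0.8890/(1+0.8890) ≈ 0.47.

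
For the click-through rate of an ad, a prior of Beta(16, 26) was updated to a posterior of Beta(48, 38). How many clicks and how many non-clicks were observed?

32 clicks and 12 non-clicks

Beta is conjugate to the binomial likelihood: posterior = Beta(a+s, b+f).
Match parameters: s=48−16=32, f=38−26=12.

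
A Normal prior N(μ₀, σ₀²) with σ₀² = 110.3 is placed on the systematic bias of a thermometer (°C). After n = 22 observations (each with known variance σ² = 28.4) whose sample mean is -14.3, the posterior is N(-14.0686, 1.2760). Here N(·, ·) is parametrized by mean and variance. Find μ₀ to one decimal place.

μ₀ = 5.7

The posterior mean is a precision-weighted average: μ_n = (τ₀μ₀ + τ_data·x̄)/(τ₀+τ_data), with τ₀=1/σ₀² and τ_data=n/σ².
Here τ₀ = 1/110.3 = 0.009066 and τ_data = 22/28.4 = 0.774648, so τ_n = 0.783714.
Rearranging for μ₀: μ₀ = (μ_n·τ_n − τ_data·x̄)/τ₀ = (-14.0686·0.783714 − 0.774648·-14.3) / 0.009066 = 0.051708/0.009066 ≈ 5.7.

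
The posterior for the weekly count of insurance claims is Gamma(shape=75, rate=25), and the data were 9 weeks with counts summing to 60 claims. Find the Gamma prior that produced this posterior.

A Gamma(α, β) prior (rate parametrization) on a Poisson rate with n observations summing to S gives posterior Gamma(α+S, β+n).
So α = 75 − 60 = 15 and β = 25 − 9 = 16.

Gamma(shape=15, rate=16)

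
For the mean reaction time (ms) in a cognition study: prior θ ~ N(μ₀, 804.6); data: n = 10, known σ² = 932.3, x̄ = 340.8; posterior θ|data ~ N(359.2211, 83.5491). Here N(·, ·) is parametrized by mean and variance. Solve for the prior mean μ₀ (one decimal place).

μ₀ = 518.2

With known observation variance, the Normal–Normal posterior has precision τ_n = τ₀ + n/σ² and mean μ_n = (τ₀μ₀ + (n/σ²)x̄)/τ_n.
Here τ₀ = 1/804.6 = 0.001243 and τ_data = 10/932.3 = 0.010726, so τ_n = 0.011969.
Rearranging for μ₀: μ₀ = (μ_n·τ_n − τ_data·x̄)/τ₀ = (359.2211·0.011969 − 0.010726·340.8) / 0.001243 = 0.644097/0.001243 ≈ 518.2.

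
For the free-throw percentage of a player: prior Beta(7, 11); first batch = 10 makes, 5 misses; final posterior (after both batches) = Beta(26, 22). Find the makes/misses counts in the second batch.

9 makes and 6 misses

Because Beta–binomial updating is additive in the counts, the combined data contributed (α_post−α_prior, β_post−β_prior) successes and failures.
Total across both batches: 26−7=19 makes, 22−11=11 misses.
Subtract the first batch: 19−10=9 makes and 11−5=6 misses.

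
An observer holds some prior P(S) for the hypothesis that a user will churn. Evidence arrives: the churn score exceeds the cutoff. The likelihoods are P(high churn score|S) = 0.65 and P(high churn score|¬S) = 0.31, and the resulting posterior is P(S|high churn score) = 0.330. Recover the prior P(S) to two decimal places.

P(S) = 0.19

In odds form, posterior odds = prior odds × likelihood ratio, so prior odds = posterior odds ÷ LR.
Posterior odds = 0.330/(1−0.330) = 0.4925. LR = 0.65/0.31 = 2.0968.
Prior odds = 0.4925/2.0968 = 0.2349, so P(S) = 0.2349/(1+0.2349) ≈ 0.19.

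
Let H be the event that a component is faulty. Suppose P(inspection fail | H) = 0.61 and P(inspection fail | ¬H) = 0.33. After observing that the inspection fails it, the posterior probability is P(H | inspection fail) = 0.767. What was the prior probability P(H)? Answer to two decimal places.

Bayes' rule in odds form gives O(H|E) = O(H)·[P(E|H)/P(E|¬H)], hence O(H) = O(H|E)/LR.
Posterior odds = 0.767/(1−0.767) = 3.2918. LR = 0.61/0.33 = 1.8485.
Prior odds = 3.2918/1.8485 = 1.7808, so P(H) = 1.7808/(1+1.7808) ≈ 0.64.

P(H) = 0.64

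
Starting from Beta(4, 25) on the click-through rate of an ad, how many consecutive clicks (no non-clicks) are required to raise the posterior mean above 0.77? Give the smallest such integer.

After k clicks and 0 non-clicks the posterior is Beta(4+k, 25), with mean (4+k)/(4+25+k).
Set (4+k)/(29+k) > 0.77 and solve: k > (0.77·29 − 4)/(1 − 0.77) = 79.696.
The smallest integer exceeding 79.696 is 80.

k = 80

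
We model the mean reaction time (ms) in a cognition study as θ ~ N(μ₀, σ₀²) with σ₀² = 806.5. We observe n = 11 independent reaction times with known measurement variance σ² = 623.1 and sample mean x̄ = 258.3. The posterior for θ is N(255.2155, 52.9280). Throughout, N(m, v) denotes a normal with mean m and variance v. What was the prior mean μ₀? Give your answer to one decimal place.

With known observation variance, the Normal–Normal posterior has precision τ_n = τ₀ + n/σ² and mean μ_n = (τ₀μ₀ + (n/σ²)x̄)/τ_n.
Here τ₀ = 1/806.5 = 0.001240 and τ_data = 11/623.1 = 0.017654, so τ_n = 0.018894.
Rearranging for μ₀: μ₀ = (μ_n·τ_n − τ_data·x̄)/τ₀ = (255.2155·0.018894 − 0.017654·258.3) / 0.001240 = 0.262013/0.001240 ≈ 211.3.

μ₀ = 211.3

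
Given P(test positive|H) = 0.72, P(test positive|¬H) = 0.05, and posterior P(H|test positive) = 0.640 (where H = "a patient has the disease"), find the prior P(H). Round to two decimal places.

P(H) = 0.11

Bayes' rule in odds form gives O(H|E) = O(H)·[P(E|H)/P(E|¬H)], hence O(H) = O(H|E)/LR.
Posterior odds = 0.640/(1−0.640) = 1.7778. LR = 0.72/0.05 = 14.4000.
Prior odds = 1.7778/14.4000 = 0.1235, so P(H) = 0.1235/(1+0.1235) ≈ 0.11.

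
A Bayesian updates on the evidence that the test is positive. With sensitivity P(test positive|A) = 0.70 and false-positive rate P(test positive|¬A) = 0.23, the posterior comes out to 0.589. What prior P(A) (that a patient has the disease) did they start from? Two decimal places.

P(A) = 0.32

In odds form, posterior odds = prior odds × likelihood ratio, so prior odds = posterior odds ÷ LR.
Posterior odds = 0.589/(1−0.589) = 1.4331. LR = 0.70/0.23 = 3.0435.
Prior odds = 1.4331/3.0435 = 0.4709, so P(A) = 0.4709/(1+0.4709) ≈ 0.32.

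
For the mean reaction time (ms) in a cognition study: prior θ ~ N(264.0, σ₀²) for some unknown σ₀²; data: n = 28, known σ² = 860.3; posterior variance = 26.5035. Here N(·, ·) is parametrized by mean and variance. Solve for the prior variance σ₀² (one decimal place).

Posterior precision equals prior precision plus data precision: 1/σ_n² = 1/σ₀² + n/σ².
So 1/σ₀² = 1/26.5035 − 28/860.3 = 0.037731 − 0.032547 = 0.005184.
Hence σ₀² = 1/0.005184 ≈ 192.9.

σ₀² = 192.9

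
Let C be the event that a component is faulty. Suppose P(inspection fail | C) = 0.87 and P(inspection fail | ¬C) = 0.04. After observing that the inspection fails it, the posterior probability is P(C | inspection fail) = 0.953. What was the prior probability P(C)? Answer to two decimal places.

P(C) = 0.48

Bayes' rule in odds form gives O(C|E) = O(C)·[P(E|C)/P(E|¬C)], hence O(C) = O(C|E)/LR.
Posterior odds = 0.953/(1−0.953) = 20.2766. LR = 0.87/0.04 = 21.7500.
Prior odds = 20.2766/21.7500 = 0.9323, so P(C) = 0.9323/(1+0.9323) ≈ 0.48.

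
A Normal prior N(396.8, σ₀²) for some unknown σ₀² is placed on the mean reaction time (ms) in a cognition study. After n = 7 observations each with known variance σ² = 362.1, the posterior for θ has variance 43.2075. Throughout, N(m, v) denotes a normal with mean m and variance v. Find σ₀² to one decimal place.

σ₀² = 262.3

Posterior precision equals prior precision plus data precision: 1/σ_n² = 1/σ₀² + n/σ².
So 1/σ₀² = 1/43.2075 − 7/362.1 = 0.023144 − 0.019332 = 0.003812.
Hence σ₀² = 1/0.003812 ≈ 262.3.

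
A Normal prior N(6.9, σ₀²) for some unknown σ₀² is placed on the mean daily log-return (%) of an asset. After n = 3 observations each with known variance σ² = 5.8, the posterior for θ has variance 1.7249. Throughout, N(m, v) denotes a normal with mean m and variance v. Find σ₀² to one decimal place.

Posterior precision equals prior precision plus data precision: 1/σ_n² = 1/σ₀² + n/σ².
So 1/σ₀² = 1/1.7249 − 3/5.8 = 0.579744 − 0.517241 = 0.062503.
Hence σ₀² = 1/0.062503 ≈ 16.0.

σ₀² = 16.0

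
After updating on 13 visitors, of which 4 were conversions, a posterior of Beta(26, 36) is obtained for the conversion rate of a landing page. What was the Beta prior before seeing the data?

Beta(22, 27)

Beta is conjugate to the binomial likelihood: posterior = Beta(α+s, β+f).
Subtract the data counts: 26−4=22, 36−9=27.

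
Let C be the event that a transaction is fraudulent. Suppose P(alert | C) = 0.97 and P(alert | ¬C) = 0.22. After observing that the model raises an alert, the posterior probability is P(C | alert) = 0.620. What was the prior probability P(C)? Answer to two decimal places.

Bayes' rule in odds form gives O(C|E) = O(C)·[P(E|C)/P(E|¬C)], hence O(C) = O(C|E)/LR.
Posterior odds = 0.620/(1−0.620) = 1.6316. LR = 0.97/0.22 = 4.4091.
Prior odds = 1.6316/4.4091 = 0.3701, so P(C) = 0.3701/(1+0.3701) ≈ 0.27.

P(C) = 0.27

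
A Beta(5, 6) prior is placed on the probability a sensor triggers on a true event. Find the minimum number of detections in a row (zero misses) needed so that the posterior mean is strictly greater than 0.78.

After k detections and 0 misses the posterior is Beta(5+k, 6), with mean (5+k)/(5+6+k).
Set (5+k)/(11+k) > 0.78 and solve: k > (0.78·11 − 5)/(1 − 0.78) = 16.273.
The smallest integer exceeding 16.273 is 17.

k = 17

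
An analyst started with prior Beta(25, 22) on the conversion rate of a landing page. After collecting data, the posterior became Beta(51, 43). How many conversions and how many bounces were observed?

Beta is conjugate to the binomial likelihood: posterior = Beta(α+s, β+f).
Match parameters: s=51−25=26, f=43−22=21.

26 conversions and 21 bounces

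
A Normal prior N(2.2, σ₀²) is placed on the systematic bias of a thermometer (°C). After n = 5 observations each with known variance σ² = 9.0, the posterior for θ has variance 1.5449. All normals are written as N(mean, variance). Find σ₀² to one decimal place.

For the Normal–Normal model with known σ², precisions add: τ_n = τ₀ + n/σ².
So 1/σ₀² = 1/1.5449 − 5/9.0 = 0.647291 − 0.555556 = 0.091735.
Hence σ₀² = 1/0.091735 ≈ 10.9.

σ₀² = 10.9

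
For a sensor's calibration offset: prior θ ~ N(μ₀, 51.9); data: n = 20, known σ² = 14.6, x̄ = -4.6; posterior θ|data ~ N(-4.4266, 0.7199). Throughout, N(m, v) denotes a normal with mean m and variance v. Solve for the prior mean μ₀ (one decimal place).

The posterior mean is a precision-weighted average: μ_n = (τ₀μ₀ + τ_data·x̄)/(τ₀+τ_data), with τ₀=1/σ₀² and τ_data=n/σ².
Here τ₀ = 1/51.9 = 0.019268 and τ_data = 20/14.6 = 1.369863, so τ_n = 1.389131.
Rearranging for μ₀: μ₀ = (μ_n·τ_n − τ_data·x̄)/τ₀ = (-4.4266·1.389131 − 1.369863·-4.6) / 0.019268 = 0.152243/0.019268 ≈ 7.9.

μ₀ = 7.9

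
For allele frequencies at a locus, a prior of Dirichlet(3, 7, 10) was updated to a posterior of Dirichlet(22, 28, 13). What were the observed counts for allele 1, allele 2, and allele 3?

counts (19, 21, 3)

For a Dirichlet(α) prior with multinomial counts c, the posterior is Dirichlet(α + c) componentwise.
Counts are posterior − prior componentwise: 22−3=19, 28−7=21, 13−10=3.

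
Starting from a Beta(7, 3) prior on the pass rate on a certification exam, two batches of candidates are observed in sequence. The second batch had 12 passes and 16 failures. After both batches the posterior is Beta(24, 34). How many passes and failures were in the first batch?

5 passes and 15 failures

Because Beta–binomial updating is additive in the counts, the combined data contributed (α_post−α_prior, β_post−β_prior) successes and failures.
Total across both batches: 24−7=17 passes, 34−3=31 failures.
Subtract the second batch: 17−12=5 passes and 31−16=15 failures.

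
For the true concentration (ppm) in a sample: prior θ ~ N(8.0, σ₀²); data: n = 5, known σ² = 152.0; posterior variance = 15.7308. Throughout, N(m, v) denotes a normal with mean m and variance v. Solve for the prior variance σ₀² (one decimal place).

Posterior precision equals prior precision plus data precision: 1/σ_n² = 1/σ₀² + n/σ².
So 1/σ₀² = 1/15.7308 − 5/152.0 = 0.063570 − 0.032895 = 0.030675.
Hence σ₀² = 1/0.030675 ≈ 32.6.

σ₀² = 32.6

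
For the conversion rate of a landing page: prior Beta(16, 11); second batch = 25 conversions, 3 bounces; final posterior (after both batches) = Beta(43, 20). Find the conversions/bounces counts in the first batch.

Because Beta–binomial updating is additive in the counts, the combined data contributed (α_post−α_prior, β_post−β_prior) successes and failures.
Total across both batches: 43−16=27 conversions, 20−11=9 bounces.
Subtract the second batch: 27−25=2 conversions and 9−3=6 bounces.

2 conversions and 6 bounces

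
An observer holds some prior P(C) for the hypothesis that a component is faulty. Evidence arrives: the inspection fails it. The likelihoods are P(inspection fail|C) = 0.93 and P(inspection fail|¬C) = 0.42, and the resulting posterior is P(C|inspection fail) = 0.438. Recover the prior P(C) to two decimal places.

In odds form, posterior odds = prior odds × likelihood ratio, so prior odds = posterior odds ÷ LR.
Posterior odds = 0.438/(1−0.438) = 0.7794. LR = 0.93/0.42 = 2.2143.
Prior odds = 0.7794/2.2143 = 0.3520, so P(C) = 0.3520/(1+0.3520) ≈ 0.26.

P(C) = 0.26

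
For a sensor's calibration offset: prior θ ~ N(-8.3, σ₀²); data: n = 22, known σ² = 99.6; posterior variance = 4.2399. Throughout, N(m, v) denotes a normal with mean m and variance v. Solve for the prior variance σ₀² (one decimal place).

Posterior precision equals prior precision plus data precision: 1/σ_n² = 1/σ₀² + n/σ².
So 1/σ₀² = 1/4.2399 − 22/99.6 = 0.235855 − 0.220884 = 0.014971.
Hence σ₀² = 1/0.014971 ≈ 66.8.

σ₀² = 66.8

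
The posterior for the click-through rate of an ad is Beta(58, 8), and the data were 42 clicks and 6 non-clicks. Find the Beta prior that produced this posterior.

Beta(16, 2)

Beta is conjugate to the binomial likelihood: posterior = Beta(α+s, β+f).
So α = 58 − 42 = 16 and β = 8 − 6 = 2.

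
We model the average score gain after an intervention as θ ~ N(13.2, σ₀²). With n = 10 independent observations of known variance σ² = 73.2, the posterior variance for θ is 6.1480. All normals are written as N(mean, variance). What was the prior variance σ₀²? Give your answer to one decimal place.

For the Normal–Normal model with known σ², precisions add: τ_n = τ₀ + n/σ².
So 1/σ₀² = 1/6.1480 − 10/73.2 = 0.162655 − 0.136612 = 0.026043.
Hence σ₀² = 1/0.026043 ≈ 38.4.

σ₀² = 38.4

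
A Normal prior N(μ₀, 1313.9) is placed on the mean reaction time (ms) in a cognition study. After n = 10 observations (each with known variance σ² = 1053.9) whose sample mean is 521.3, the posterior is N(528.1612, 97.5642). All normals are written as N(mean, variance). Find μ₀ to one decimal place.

The posterior mean is a precision-weighted average: μ_n = (τ₀μ₀ + τ_data·x̄)/(τ₀+τ_data), with τ₀=1/σ₀² and τ_data=n/σ².
Here τ₀ = 1/1313.9 = 0.000761 and τ_data = 10/1053.9 = 0.009489, so τ_n = 0.010250.
Rearranging for μ₀: μ₀ = (μ_n·τ_n − τ_data·x̄)/τ₀ = (528.1612·0.010250 − 0.009489·521.3) / 0.000761 = 0.467037/0.000761 ≈ 613.7.

μ₀ = 613.7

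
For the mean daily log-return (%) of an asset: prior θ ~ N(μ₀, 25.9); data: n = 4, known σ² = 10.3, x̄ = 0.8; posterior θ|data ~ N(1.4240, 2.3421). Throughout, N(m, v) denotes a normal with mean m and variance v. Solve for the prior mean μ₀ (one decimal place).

The posterior mean is a precision-weighted average: μ_n = (τ₀μ₀ + τ_data·x̄)/(τ₀+τ_data), with τ₀=1/σ₀² and τ_data=n/σ².
Here τ₀ = 1/25.9 = 0.038610 and τ_data = 4/10.3 = 0.388350, so τ_n = 0.426960.
Rearranging for μ₀: μ₀ = (μ_n·τ_n − τ_data·x̄)/τ₀ = (1.4240·0.426960 − 0.388350·0.8) / 0.038610 = 0.297311/0.038610 ≈ 7.7.

μ₀ = 7.7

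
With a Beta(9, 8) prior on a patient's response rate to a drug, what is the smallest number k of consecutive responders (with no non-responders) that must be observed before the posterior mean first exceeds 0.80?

k = 24

After k responders and 0 non-responders the posterior is Beta(9+k, 8), with mean (9+k)/(9+8+k).
Set (9+k)/(17+k) > 0.80 and solve: k > (0.80·17 − 9)/(1 − 0.80) = 23.000.
The smallest integer exceeding 23.000 is 24.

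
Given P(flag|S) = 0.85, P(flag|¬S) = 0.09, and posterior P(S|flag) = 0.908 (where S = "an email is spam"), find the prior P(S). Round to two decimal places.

P(S) = 0.51

Bayes' rule in odds form gives O(S|E) = O(S)·[P(E|S)/P(E|¬S)], hence O(S) = O(S|E)/LR.
Posterior odds = 0.908/(1−0.908) = 9.8696. LR = 0.85/0.09 = 9.4444.
Prior odds = 9.8696/9.4444 = 1.0450, so P(S) = 1.0450/(1+1.0450) ≈ 0.51.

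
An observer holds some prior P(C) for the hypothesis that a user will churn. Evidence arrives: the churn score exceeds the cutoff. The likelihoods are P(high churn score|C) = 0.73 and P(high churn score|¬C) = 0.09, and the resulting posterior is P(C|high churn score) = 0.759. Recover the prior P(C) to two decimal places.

P(C) = 0.28

Bayes' rule in odds form gives O(C|E) = O(C)·[P(E|C)/P(E|¬C)], hence O(C) = O(C|E)/LR.
Posterior odds = 0.759/(1−0.759) = 3.1494. LR = 0.73/0.09 = 8.1111.
Prior odds = 3.1494/8.1111 = 0.3883, so P(C) = 0.3883/(1+0.3883) ≈ 0.28.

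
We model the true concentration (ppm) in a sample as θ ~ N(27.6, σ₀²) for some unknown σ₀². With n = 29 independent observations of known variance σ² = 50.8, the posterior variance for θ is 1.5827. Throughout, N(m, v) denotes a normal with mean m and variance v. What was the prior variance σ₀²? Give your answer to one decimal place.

Posterior precision equals prior precision plus data precision: 1/σ_n² = 1/σ₀² + n/σ².
So 1/σ₀² = 1/1.5827 − 29/50.8 = 0.631832 − 0.570866 = 0.060966.
Hence σ₀² = 1/0.060966 ≈ 16.4.

σ₀² = 16.4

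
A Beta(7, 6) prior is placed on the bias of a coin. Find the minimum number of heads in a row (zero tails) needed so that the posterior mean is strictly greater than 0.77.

k = 14

After k heads and 0 tails the posterior is Beta(7+k, 6), with mean (7+k)/(7+6+k).
Set (7+k)/(13+k) > 0.77 and solve: k > (0.77·13 − 7)/(1 − 0.77) = 13.087.
The smallest integer exceeding 13.087 is 14.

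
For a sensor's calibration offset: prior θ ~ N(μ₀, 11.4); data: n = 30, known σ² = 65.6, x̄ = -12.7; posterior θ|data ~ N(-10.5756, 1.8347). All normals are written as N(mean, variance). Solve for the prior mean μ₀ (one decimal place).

μ₀ = 0.5

With known observation variance, the Normal–Normal posterior has precision τ_n = τ₀ + n/σ² and mean μ_n = (τ₀μ₀ + (n/σ²)x̄)/τ_n.
Here τ₀ = 1/11.4 = 0.087719 and τ_data = 30/65.6 = 0.457317, so τ_n = 0.545036.
Rearranging for μ₀: μ₀ = (μ_n·τ_n − τ_data·x̄)/τ₀ = (-10.5756·0.545036 − 0.457317·-12.7) / 0.087719 = 0.043843/0.087719 ≈ 0.5.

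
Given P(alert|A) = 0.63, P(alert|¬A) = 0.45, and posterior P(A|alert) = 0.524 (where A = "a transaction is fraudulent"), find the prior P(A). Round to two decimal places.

In odds form, posterior odds = prior odds × likelihood ratio, so prior odds = posterior odds ÷ LR.
Posterior odds = 0.524/(1−0.524) = 1.1008. LR = 0.63/0.45 = 1.4000.
Prior odds = 1.1008/1.4000 = 0.7863, so P(A) = 0.7863/(1+0.7863) ≈ 0.44.

P(A) = 0.44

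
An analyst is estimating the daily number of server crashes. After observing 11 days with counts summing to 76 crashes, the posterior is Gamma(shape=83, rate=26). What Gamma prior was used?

Gamma(shape=7, rate=15)

A Gamma(α, β) prior (rate parametrization) on a Poisson rate with n observations summing to S gives posterior Gamma(α+S, β+n).
So α = 83 − 76 = 7 and β = 26 − 11 = 15.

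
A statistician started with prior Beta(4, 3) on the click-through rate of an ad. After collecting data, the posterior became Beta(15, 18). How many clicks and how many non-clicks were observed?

Beta is conjugate to the binomial likelihood: posterior = Beta(a+s, b+f).
Match parameters: s=15−4=11, f=18−3=15.

11 clicks and 15 non-clicks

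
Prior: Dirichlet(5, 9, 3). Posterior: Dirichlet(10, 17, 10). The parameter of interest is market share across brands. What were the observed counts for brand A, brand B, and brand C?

counts (5, 8, 7)

For a Dirichlet(α) prior with multinomial counts c, the posterior is Dirichlet(α + c) componentwise.
Counts are posterior − prior componentwise: 10−5=5, 17−9=8, 10−3=7.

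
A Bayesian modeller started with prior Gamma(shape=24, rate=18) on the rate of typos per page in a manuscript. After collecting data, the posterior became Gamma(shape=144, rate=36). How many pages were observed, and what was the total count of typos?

n = 18 pages with total 120 typos

Gamma–Poisson conjugacy: posterior shape = α + Σxᵢ, posterior rate = β + n.
Matching: Σxᵢ = 144 − 24 = 120 and n = 36 − 18 = 18.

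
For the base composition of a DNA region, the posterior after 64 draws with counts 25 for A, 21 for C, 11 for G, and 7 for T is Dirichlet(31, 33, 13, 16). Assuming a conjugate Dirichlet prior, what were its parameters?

For a Dirichlet(α) prior with multinomial counts c, the posterior is Dirichlet(α + c) componentwise.
Subtract each count from the matching posterior parameter: 31−25=6, 33−21=12, 13−11=2, 16−7=9.

Dirichlet(6, 12, 2, 9)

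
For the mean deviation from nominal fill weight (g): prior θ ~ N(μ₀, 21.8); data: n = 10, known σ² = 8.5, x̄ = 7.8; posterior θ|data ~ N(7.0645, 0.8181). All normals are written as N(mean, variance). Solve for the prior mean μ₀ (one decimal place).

μ₀ = -11.8

The posterior mean is a precision-weighted average: μ_n = (τ₀μ₀ + τ_data·x̄)/(τ₀+τ_data), with τ₀=1/σ₀² and τ_data=n/σ².
Here τ₀ = 1/21.8 = 0.045872 and τ_data = 10/8.5 = 1.176471, so τ_n = 1.222343.
Rearranging for μ₀: μ₀ = (μ_n·τ_n − τ_data·x̄)/τ₀ = (7.0645·1.222343 − 1.176471·7.8) / 0.045872 = -0.541232/0.045872 ≈ -11.8.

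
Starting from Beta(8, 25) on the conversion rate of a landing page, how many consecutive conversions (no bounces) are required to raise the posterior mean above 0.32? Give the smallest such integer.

k = 4

After k conversions and 0 bounces the posterior is Beta(8+k, 25), with mean (8+k)/(8+25+k).
Set (8+k)/(33+k) > 0.32 and solve: k > (0.32·33 − 8)/(1 − 0.32) = 3.765.
The smallest integer exceeding 3.765 is 4.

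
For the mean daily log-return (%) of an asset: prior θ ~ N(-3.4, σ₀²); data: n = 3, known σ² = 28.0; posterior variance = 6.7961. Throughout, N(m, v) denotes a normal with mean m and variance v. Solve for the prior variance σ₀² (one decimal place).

σ₀² = 25.0

Posterior precision equals prior precision plus data precision: 1/σ_n² = 1/σ₀² + n/σ².
So 1/σ₀² = 1/6.7961 − 3/28.0 = 0.147143 − 0.107143 = 0.040000.
Hence σ₀² = 1/0.040000 ≈ 25.0.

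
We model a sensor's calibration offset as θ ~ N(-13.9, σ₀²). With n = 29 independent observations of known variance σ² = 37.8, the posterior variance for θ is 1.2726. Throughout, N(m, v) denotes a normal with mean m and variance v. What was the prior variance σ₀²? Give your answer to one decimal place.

σ₀² = 53.8

For the Normal–Normal model with known σ², precisions add: τ_n = τ₀ + n/σ².
So 1/σ₀² = 1/1.2726 − 29/37.8 = 0.785793 − 0.767196 = 0.018597.
Hence σ₀² = 1/0.018597 ≈ 53.8.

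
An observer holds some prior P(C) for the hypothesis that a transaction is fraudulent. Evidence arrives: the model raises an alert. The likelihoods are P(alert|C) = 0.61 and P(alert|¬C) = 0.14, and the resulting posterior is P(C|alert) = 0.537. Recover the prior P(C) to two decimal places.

P(C) = 0.21

Bayes' rule in odds form gives O(C|E) = O(C)·[P(E|C)/P(E|¬C)], hence O(C) = O(C|E)/LR.
Posterior odds = 0.537/(1−0.537) = 1.1598. LR = 0.61/0.14 = 4.3571.
Prior odds = 1.1598/4.3571 = 0.2662, so P(C) = 0.2662/(1+0.2662) ≈ 0.21.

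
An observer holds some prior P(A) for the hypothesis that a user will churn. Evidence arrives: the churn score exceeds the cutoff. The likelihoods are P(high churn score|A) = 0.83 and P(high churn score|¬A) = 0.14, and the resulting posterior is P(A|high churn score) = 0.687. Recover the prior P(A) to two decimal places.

In odds form, posterior odds = prior odds × likelihood ratio, so prior odds = posterior odds ÷ LR.
Posterior odds = 0.687/(1−0.687) = 2.1949. LR = 0.83/0.14 = 5.9286.
Prior odds = 2.1949/5.9286 = 0.3702, so P(A) = 0.3702/(1+0.3702) ≈ 0.27.

P(A) = 0.27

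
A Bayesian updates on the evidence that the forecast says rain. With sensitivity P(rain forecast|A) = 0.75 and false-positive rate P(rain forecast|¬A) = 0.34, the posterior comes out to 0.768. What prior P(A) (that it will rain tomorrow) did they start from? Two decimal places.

P(A) = 0.60

Bayes' rule in odds form gives O(A|E) = O(A)·[P(E|A)/P(E|¬A)], hence O(A) = O(A|E)/LR.
Posterior odds = 0.768/(1−0.768) = 3.3103. LR = 0.75/0.34 = 2.2059.
Prior odds = 3.3103/2.2059 = 1.5007, so P(A) = 1.5007/(1+1.5007) ≈ 0.60.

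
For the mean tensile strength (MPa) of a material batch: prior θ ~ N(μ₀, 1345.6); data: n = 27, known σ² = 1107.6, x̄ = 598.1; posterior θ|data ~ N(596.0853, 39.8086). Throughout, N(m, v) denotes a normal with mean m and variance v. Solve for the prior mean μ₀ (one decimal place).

μ₀ = 530.0

The posterior mean is a precision-weighted average: μ_n = (τ₀μ₀ + τ_data·x̄)/(τ₀+τ_data), with τ₀=1/σ₀² and τ_data=n/σ².
Here τ₀ = 1/1345.6 = 0.000743 and τ_data = 27/1107.6 = 0.024377, so τ_n = 0.025120.
Rearranging for μ₀: μ₀ = (μ_n·τ_n − τ_data·x̄)/τ₀ = (596.0853·0.025120 − 0.024377·598.1) / 0.000743 = 0.393779/0.000743 ≈ 530.0.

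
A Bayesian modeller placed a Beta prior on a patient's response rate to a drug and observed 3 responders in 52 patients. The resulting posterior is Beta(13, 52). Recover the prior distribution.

Beta(10, 3)

Beta is conjugate to the binomial likelihood: posterior = Beta(α+s, β+f).
Subtract the data counts: 13−3=10, 52−49=3.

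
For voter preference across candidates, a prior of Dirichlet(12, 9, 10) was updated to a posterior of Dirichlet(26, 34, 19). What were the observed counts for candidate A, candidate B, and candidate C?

counts (14, 25, 9)

For a Dirichlet(α) prior with multinomial counts c, the posterior is Dirichlet(α + c) componentwise.
Counts are posterior − prior componentwise: 26−12=14, 34−9=25, 19−10=9.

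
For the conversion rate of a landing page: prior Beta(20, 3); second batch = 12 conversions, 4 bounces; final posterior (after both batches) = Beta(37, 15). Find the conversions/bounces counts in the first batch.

5 conversions and 8 bounces

Sequential conjugate updates are equivalent to a single update on the pooled data, so total successes = posterior α − prior α and total failures = posterior β − prior β.
Total across both batches: 37−20=17 conversions, 15−3=12 bounces.
Subtract the second batch: 17−12=5 conversions and 12−4=8 bounces.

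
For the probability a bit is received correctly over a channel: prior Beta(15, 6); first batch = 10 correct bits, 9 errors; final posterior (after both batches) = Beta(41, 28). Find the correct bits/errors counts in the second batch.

16 correct bits and 13 errors

Because Beta–binomial updating is additive in the counts, the combined data contributed (α_post−α_prior, β_post−β_prior) successes and failures.
Total across both batches: 41−15=26 correct bits, 28−6=22 errors.
Subtract the first batch: 26−10=16 correct bits and 22−9=13 errors.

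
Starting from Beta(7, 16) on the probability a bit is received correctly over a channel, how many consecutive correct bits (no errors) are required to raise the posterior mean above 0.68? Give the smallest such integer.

After k correct bits and 0 errors the posterior is Beta(7+k, 16), with mean (7+k)/(7+16+k).
Set (7+k)/(23+k) > 0.68 and solve: k > (0.68·23 − 7)/(1 − 0.68) = 27.000.
The smallest integer exceeding 27.000 is 28.

k = 28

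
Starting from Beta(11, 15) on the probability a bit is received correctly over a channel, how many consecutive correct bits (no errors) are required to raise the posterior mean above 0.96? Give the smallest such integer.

k = 350

After k correct bits and 0 errors the posterior is Beta(11+k, 15), with mean (11+k)/(11+15+k).
Set (11+k)/(26+k) > 0.96 and solve: k > (0.96·26 − 11)/(1 − 0.96) = 349.000.
The smallest integer exceeding 349.000 is 350.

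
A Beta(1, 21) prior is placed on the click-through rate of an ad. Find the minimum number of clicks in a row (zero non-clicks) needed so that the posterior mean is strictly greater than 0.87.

k = 140

After k clicks and 0 non-clicks the posterior is Beta(1+k, 21), with mean (1+k)/(1+21+k).
Set (1+k)/(22+k) > 0.87 and solve: k > (0.87·22 − 1)/(1 − 0.87) = 139.538.
The smallest integer exceeding 139.538 is 140.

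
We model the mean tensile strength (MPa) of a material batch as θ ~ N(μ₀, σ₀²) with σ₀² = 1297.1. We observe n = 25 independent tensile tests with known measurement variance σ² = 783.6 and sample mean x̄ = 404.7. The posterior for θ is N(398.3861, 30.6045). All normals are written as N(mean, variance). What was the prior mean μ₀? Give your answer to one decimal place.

With known observation variance, the Normal–Normal posterior has precision τ_n = τ₀ + n/σ² and mean μ_n = (τ₀μ₀ + (n/σ²)x̄)/τ_n.
Here τ₀ = 1/1297.1 = 0.000771 and τ_data = 25/783.6 = 0.031904, so τ_n = 0.032675.
Rearranging for μ₀: μ₀ = (μ_n·τ_n − τ_data·x̄)/τ₀ = (398.3861·0.032675 − 0.031904·404.7) / 0.000771 = 0.105717/0.000771 ≈ 137.1.

μ₀ = 137.1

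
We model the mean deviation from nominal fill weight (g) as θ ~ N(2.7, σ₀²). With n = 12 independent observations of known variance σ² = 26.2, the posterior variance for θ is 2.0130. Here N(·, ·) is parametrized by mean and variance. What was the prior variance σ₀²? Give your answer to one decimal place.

For the Normal–Normal model with known σ², precisions add: τ_n = τ₀ + n/σ².
So 1/σ₀² = 1/2.0130 − 12/26.2 = 0.496771 − 0.458015 = 0.038756.
Hence σ₀² = 1/0.038756 ≈ 25.8.

σ₀² = 25.8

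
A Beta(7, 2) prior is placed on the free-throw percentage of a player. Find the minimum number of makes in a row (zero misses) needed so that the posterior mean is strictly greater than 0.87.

k = 7

After k makes and 0 misses the posterior is Beta(7+k, 2), with mean (7+k)/(7+2+k).
Set (7+k)/(9+k) > 0.87 and solve: k > (0.87·9 − 7)/(1 − 0.87) = 6.385.
The smallest integer exceeding 6.385 is 7.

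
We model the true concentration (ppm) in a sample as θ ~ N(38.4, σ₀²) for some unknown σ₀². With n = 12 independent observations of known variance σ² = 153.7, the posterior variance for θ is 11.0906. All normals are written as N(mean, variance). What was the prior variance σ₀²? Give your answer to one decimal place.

σ₀² = 82.7

For the Normal–Normal model with known σ², precisions add: τ_n = τ₀ + n/σ².
So 1/σ₀² = 1/11.0906 − 12/153.7 = 0.090166 − 0.078074 = 0.012092.
Hence σ₀² = 1/0.012092 ≈ 82.7.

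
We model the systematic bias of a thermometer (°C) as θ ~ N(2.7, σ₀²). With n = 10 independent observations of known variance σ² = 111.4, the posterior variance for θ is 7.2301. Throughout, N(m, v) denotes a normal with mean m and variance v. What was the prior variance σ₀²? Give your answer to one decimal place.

σ₀² = 20.6

Posterior precision equals prior precision plus data precision: 1/σ_n² = 1/σ₀² + n/σ².
So 1/σ₀² = 1/7.2301 − 10/111.4 = 0.138311 − 0.089767 = 0.048544.
Hence σ₀² = 1/0.048544 ≈ 20.6.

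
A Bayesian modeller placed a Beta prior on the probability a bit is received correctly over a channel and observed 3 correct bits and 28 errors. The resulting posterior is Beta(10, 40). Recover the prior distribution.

Beta(7, 12)

Under Beta–binomial conjugacy the posterior parameters are (α+s, β+f).
Subtract the data counts: 10−3=7, 40−28=12.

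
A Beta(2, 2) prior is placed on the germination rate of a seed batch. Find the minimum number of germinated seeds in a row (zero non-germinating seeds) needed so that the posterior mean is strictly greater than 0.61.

k = 2

After k germinated seeds and 0 non-germinating seeds the posterior is Beta(2+k, 2), with mean (2+k)/(2+2+k).
Set (2+k)/(4+k) > 0.61 and solve: k > (0.61·4 − 2)/(1 − 0.61) = 1.128.
The smallest integer exceeding 1.128 is 2.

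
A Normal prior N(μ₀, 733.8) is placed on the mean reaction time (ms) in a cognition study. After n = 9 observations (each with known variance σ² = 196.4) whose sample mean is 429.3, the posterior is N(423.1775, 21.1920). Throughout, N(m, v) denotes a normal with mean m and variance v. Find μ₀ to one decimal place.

With known observation variance, the Normal–Normal posterior has precision τ_n = τ₀ + n/σ² and mean μ_n = (τ₀μ₀ + (n/σ²)x̄)/τ_n.
Here τ₀ = 1/733.8 = 0.001363 and τ_data = 9/196.4 = 0.045825, so τ_n = 0.047188.
Rearranging for μ₀: μ₀ = (μ_n·τ_n − τ_data·x̄)/τ₀ = (423.1775·0.047188 − 0.045825·429.3) / 0.001363 = 0.296227/0.001363 ≈ 217.3.

μ₀ = 217.3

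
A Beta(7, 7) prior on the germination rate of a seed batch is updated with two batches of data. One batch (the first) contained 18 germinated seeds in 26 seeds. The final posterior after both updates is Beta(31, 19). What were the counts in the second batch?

6 germinated seeds and 4 non-germinating seeds

Sequential conjugate updates are equivalent to a single update on the pooled data, so total successes = posterior α − prior α and total failures = posterior β − prior β.
Total across both batches: 31−7=24 germinated seeds, 19−7=12 non-germinating seeds.
Subtract the first batch: 24−18=6 germinated seeds and 12−8=4 non-germinating seeds.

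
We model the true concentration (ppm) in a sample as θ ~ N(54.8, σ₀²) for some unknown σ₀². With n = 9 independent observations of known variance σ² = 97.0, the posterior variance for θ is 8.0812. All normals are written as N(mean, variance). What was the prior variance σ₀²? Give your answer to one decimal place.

For the Normal–Normal model with known σ², precisions add: τ_n = τ₀ + n/σ².
So 1/σ₀² = 1/8.0812 − 9/97.0 = 0.123744 − 0.092784 = 0.030960.
Hence σ₀² = 1/0.030960 ≈ 32.3.

σ₀² = 32.3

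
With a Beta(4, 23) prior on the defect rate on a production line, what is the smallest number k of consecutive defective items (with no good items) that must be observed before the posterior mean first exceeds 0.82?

After k defective items and 0 good items the posterior is Beta(4+k, 23), with mean (4+k)/(4+23+k).
Set (4+k)/(27+k) > 0.82 and solve: k > (0.82·27 − 4)/(1 − 0.82) = 100.778.
The smallest integer exceeding 100.778 is 101.

k = 101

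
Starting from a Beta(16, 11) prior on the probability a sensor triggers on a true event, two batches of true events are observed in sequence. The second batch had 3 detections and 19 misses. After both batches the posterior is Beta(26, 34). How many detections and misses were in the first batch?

7 detections and 4 misses

Sequential conjugate updates are equivalent to a single update on the pooled data, so total successes = posterior α − prior α and total failures = posterior β − prior β.
Total across both batches: 26−16=10 detections, 34−11=23 misses.
Subtract the second batch: 10−3=7 detections and 23−19=4 misses.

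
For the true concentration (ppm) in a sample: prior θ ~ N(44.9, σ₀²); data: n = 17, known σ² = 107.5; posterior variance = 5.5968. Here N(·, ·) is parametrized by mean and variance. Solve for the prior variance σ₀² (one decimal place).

σ₀² = 48.7

For the Normal–Normal model with known σ², precisions add: τ_n = τ₀ + n/σ².
So 1/σ₀² = 1/5.5968 − 17/107.5 = 0.178674 − 0.158140 = 0.020534.
Hence σ₀² = 1/0.020534 ≈ 48.7.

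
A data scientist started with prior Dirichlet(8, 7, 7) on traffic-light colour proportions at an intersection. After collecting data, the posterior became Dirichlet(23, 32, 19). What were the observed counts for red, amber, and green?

For a Dirichlet(α) prior with multinomial counts c, the posterior is Dirichlet(α + c) componentwise.
Counts are posterior − prior componentwise: 23−8=15, 32−7=25, 19−7=12.

counts (15, 25, 12)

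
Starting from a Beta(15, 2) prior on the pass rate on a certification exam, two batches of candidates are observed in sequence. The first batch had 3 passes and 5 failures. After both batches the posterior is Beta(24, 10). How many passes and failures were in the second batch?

6 passes and 3 failures

Sequential conjugate updates are equivalent to a single update on the pooled data, so total successes = posterior α − prior α and total failures = posterior β − prior β.
Total across both batches: 24−15=9 passes, 10−2=8 failures.
Subtract the first batch: 9−3=6 passes and 8−5=3 failures.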